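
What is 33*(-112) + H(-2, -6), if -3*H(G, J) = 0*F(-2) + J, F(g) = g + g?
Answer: -3694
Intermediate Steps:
F(g) = 2*g
H(G, J) = -J/3 (H(G, J) = -(0*(2*(-2)) + J)/3 = -(0*(-4) + J)/3 = -(0 + J)/3 = -J/3)
33*(-112) + H(-2, -6) = 33*(-112) - 1/3*(-6) = -3696 + 2 = -3694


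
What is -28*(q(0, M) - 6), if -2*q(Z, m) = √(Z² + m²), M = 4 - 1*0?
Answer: 224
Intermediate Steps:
M = 4 (M = 4 + 0 = 4)
q(Z, m) = -√(Z² + m²)/2
-28*(q(0, M) - 6) = -28*(-√(0² + 4²)/2 - 6) = -28*(-√(0 + 16)/2 - 6) = -28*(-√16/2 - 6) = -28*(-½*4 - 6) = -28*(-2 - 6) = -28*(-8) = 224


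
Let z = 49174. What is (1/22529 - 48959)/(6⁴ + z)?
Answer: -110299731/113703863 ≈ -0.97006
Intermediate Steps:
(1/22529 - 48959)/(6⁴ + z) = (1/22529 - 48959)/(6⁴ + 49174) = (1/22529 - 48959)/(1296 + 49174) = -1102997310/22529/50470 = -1102997310/22529*1/50470 = -110299731/113703863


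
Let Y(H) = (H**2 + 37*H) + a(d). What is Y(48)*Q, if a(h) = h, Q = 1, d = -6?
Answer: 4074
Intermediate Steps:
Y(H) = -6 + H**2 + 37*H (Y(H) = (H**2 + 37*H) - 6 = -6 + H**2 + 37*H)
Y(48)*Q = (-6 + 48**2 + 37*48)*1 = (-6 + 2304 + 1776)*1 = 4074*1 = 4074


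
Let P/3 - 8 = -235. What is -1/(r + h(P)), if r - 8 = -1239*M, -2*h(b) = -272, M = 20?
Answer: 1/24636 ≈ 4.0591e-5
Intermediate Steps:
P = -681 (P = 24 + 3*(-235) = 24 - 705 = -681)
h(b) = 136 (h(b) = -½*(-272) = 136)
r = -24772 (r = 8 - 1239*20 = 8 - 24780 = -24772)
-1/(r + h(P)) = -1/(-24772 + 136) = -1/(-24636) = -1*(-1/24636) = 1/24636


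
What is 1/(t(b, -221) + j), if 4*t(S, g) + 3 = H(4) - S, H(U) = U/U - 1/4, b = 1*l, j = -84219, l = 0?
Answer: -16/1347513 ≈ -1.1874e-5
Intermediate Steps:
b = 0 (b = 1*0 = 0)
H(U) = 3/4 (H(U) = 1 - 1*1/4 = 1 - 1/4 = 3/4)
t(S, g) = -9/16 - S/4 (t(S, g) = -3/4 + (3/4 - S)/4 = -3/4 + (3/16 - S/4) = -9/16 - S/4)
1/(t(b, -221) + j) = 1/((-9/16 - 1/4*0) - 84219) = 1/((-9/16 + 0) - 84219) = 1/(-9/16 - 84219) = 1/(-1347513/16) = -16/1347513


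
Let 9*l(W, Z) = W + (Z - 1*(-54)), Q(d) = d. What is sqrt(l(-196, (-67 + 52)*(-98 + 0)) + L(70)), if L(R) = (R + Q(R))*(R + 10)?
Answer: 4*sqrt(6383)/3 ≈ 106.52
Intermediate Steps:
l(W, Z) = 6 + W/9 + Z/9 (l(W, Z) = (W + (Z - 1*(-54)))/9 = (W + (Z + 54))/9 = (W + (54 + Z))/9 = (54 + W + Z)/9 = 6 + W/9 + Z/9)
L(R) = 2*R*(10 + R) (L(R) = (R + R)*(R + 10) = (2*R)*(10 + R) = 2*R*(10 + R))
sqrt(l(-196, (-67 + 52)*(-98 + 0)) + L(70)) = sqrt((6 + (1/9)*(-196) + ((-67 + 52)*(-98 + 0))/9) + 2*70*(10 + 70)) = sqrt((6 - 196/9 + (-15*(-98))/9) + 2*70*80) = sqrt((6 - 196/9 + (1/9)*1470) + 11200) = sqrt((6 - 196/9 + 490/3) + 11200) = sqrt(1328/9 + 11200) = sqrt(102128/9) = 4*sqrt(6383)/3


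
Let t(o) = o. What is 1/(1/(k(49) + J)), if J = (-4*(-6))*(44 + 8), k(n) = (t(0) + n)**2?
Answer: 3649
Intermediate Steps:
k(n) = n**2 (k(n) = (0 + n)**2 = n**2)
J = 1248 (J = 24*52 = 1248)
1/(1/(k(49) + J)) = 1/(1/(49**2 + 1248)) = 1/(1/(2401 + 1248)) = 1/(1/3649) = 3649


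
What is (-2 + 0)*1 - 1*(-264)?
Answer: 262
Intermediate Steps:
(-2 + 0)*1 - 1*(-264) = -2*1 + 264 = -2 + 264 = 262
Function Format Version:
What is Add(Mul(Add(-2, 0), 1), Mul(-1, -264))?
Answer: 262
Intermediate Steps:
Add(Mul(Add(-2, 0), 1), Mul(-1, -264)) = Add(Mul(-2, 1), 264) = Add(-2, 264) = 262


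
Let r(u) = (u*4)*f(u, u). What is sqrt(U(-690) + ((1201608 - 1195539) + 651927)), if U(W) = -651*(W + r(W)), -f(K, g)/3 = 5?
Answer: I*sqrt(25844214) ≈ 5083.7*I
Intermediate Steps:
f(K, g) = -15 (f(K, g) = -3*5 = -15)
r(u) = -60*u (r(u) = (u*4)*(-15) = (4*u)*(-15) = -60*u)
U(W) = 38409*W (U(W) = -651*(W - 60*W) = -(-38409)*W = 38409*W)
sqrt(U(-690) + ((1201608 - 1195539) + 651927)) = sqrt(38409*(-690) + ((1201608 - 1195539) + 651927)) = sqrt(-26502210 + (6069 + 651927)) = sqrt(-26502210 + 657996) = sqrt(-25844214) = I*sqrt(25844214)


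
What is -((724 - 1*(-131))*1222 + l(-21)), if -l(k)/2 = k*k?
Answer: -1043928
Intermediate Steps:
l(k) = -2*k² (l(k) = -2*k*k = -2*k²)
-((724 - 1*(-131))*1222 + l(-21)) = -((724 - 1*(-131))*1222 - 2*(-21)²) = -((724 + 131)*1222 - 2*441) = -(855*1222 - 882) = -(1044810 - 882) = -1*1043928 = -1043928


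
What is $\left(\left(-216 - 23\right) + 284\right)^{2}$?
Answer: $2025$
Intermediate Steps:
$\left(\left(-216 - 23\right) + 284\right)^{2} = \left(-239 + 284\right)^{2} = 45^{2} = 2025$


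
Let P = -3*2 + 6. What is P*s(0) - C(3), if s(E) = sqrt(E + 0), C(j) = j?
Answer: -3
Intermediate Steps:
s(E) = sqrt(E)
P = 0 (P = -6 + 6 = 0)
P*s(0) - C(3) = 0*sqrt(0) - 1*3 = 0*0 - 3 = 0 - 3 = -3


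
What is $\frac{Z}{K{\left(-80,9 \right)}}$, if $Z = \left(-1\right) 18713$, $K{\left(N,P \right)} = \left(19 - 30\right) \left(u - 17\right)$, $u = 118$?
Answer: $\frac{18713}{1111} \approx 16.843$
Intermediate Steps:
$K{\left(N,P \right)} = -1111$ ($K{\left(N,P \right)} = \left(19 - 30\right) \left(118 - 17\right) = \left(-11\right) 101 = -1111$)
$Z = -18713$
$\frac{Z}{K{\left(-80,9 \right)}} = - \frac{18713}{-1111} = \left(-18713\right) \left(- \frac{1}{1111}\right) = \frac{18713}{1111}$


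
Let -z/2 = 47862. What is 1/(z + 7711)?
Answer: -1/88013 ≈ -1.1362e-5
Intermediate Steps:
z = -95724 (z = -2*47862 = -95724)
1/(z + 7711) = 1/(-95724 + 7711) = 1/(-88013) = -1/88013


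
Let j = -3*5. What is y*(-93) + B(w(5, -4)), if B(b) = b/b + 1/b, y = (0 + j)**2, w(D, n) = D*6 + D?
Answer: -732339/35 ≈ -20924.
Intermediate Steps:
j = -15
w(D, n) = 7*D (w(D, n) = 6*D + D = 7*D)
y = 225 (y = (0 - 15)**2 = (-15)**2 = 225)
B(b) = 1 + 1/b
y*(-93) + B(w(5, -4)) = 225*(-93) + (1 + 7*5)/((7*5)) = -20925 + (1 + 35)/35 = -20925 + (1/35)*36 = -20925 + 36/35 = -732339/35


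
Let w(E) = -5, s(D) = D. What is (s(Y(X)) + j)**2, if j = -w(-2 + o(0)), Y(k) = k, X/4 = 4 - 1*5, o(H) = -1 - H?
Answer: 1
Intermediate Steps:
X = -4 (X = 4*(4 - 1*5) = 4*(4 - 5) = 4*(-1) = -4)
j = 5 (j = -1*(-5) = 5)
(s(Y(X)) + j)**2 = (-4 + 5)**2 = 1**2 = 1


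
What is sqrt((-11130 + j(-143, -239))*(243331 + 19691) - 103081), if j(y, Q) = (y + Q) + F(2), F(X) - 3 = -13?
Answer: I*sqrt(3030642565) ≈ 55051.0*I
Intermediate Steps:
F(X) = -10 (F(X) = 3 - 13 = -10)
j(y, Q) = -10 + Q + y (j(y, Q) = (y + Q) - 10 = (Q + y) - 10 = -10 + Q + y)
sqrt((-11130 + j(-143, -239))*(243331 + 19691) - 103081) = sqrt((-11130 + (-10 - 239 - 143))*(243331 + 19691) - 103081) = sqrt((-11130 - 392)*263022 - 103081) = sqrt(-11522*263022 - 103081) = sqrt(-3030539484 - 103081) = sqrt(-3030642565) = I*sqrt(3030642565)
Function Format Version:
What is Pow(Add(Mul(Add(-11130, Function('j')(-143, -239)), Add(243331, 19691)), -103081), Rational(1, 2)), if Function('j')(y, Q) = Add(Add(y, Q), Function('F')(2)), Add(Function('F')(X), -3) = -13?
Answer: Mul(I, Pow(3030642565, Rational(1, 2))) ≈ Mul(55051., I)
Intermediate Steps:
Function('F')(X) = -10 (Function('F')(X) = Add(3, -13) = -10)
Function('j')(y, Q) = Add(-10, Q, y) (Function('j')(y, Q) = Add(Add(y, Q), -10) = Add(Add(Q, y), -10) = Add(-10, Q, y))
Pow(Add(Mul(Add(-11130, Function('j')(-143, -239)), Add(243331, 19691)), -103081), Rational(1, 2)) = Pow(Add(Mul(Add(-11130, Add(-10, -239, -143)), Add(243331, 19691)), -103081), Rational(1, 2)) = Pow(Add(Mul(Add(-11130, -392), 263022), -103081), Rational(1, 2)) = Pow(Add(Mul(-11522, 263022), -103081), Rational(1, 2)) = Pow(Add(-3030539484, -103081), Rational(1, 2)) = Pow(-3030642565, Rational(1, 2)) = Mul(I, Pow(3030642565, Rational(1, 2)))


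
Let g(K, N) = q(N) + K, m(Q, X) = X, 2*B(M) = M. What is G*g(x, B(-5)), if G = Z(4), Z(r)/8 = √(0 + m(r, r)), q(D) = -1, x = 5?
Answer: 64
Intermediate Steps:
B(M) = M/2
g(K, N) = -1 + K
Z(r) = 8*√r (Z(r) = 8*√(0 + r) = 8*√r)
G = 16 (G = 8*√4 = 8*2 = 16)
G*g(x, B(-5)) = 16*(-1 + 5) = 16*4 = 64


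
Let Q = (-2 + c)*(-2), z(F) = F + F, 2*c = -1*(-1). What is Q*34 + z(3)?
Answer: 108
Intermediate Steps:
c = ½ (c = (-1*(-1))/2 = (½)*1 = ½ ≈ 0.50000)
z(F) = 2*F
Q = 3 (Q = (-2 + ½)*(-2) = -3/2*(-2) = 3)
Q*34 + z(3) = 3*34 + 2*3 = 102 + 6 = 108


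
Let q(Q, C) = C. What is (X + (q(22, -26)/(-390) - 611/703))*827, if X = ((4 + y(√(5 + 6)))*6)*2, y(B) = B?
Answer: 411596246/10545 + 9924*√11 ≈ 71947.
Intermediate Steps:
X = 48 + 12*√11 (X = ((4 + √(5 + 6))*6)*2 = ((4 + √11)*6)*2 = (24 + 6*√11)*2 = 48 + 12*√11 ≈ 87.800)
(X + (q(22, -26)/(-390) - 611/703))*827 = ((48 + 12*√11) + (-26/(-390) - 611/703))*827 = ((48 + 12*√11) + (-26*(-1/390) - 611*1/703))*827 = ((48 + 12*√11) + (1/15 - 611/703))*827 = ((48 + 12*√11) - 8462/10545)*827 = (497698/10545 + 12*√11)*827 = 411596246/10545 + 9924*√11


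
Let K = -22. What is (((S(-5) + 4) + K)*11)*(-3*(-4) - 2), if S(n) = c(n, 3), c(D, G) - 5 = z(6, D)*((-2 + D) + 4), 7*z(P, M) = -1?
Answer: -9680/7 ≈ -1382.9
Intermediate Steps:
z(P, M) = -⅐ (z(P, M) = (⅐)*(-1) = -⅐)
c(D, G) = 33/7 - D/7 (c(D, G) = 5 - ((-2 + D) + 4)/7 = 5 - (2 + D)/7 = 5 + (-2/7 - D/7) = 33/7 - D/7)
S(n) = 33/7 - n/7
(((S(-5) + 4) + K)*11)*(-3*(-4) - 2) = ((((33/7 - ⅐*(-5)) + 4) - 22)*11)*(-3*(-4) - 2) = ((((33/7 + 5/7) + 4) - 22)*11)*(12 - 2) = (((38/7 + 4) - 22)*11)*10 = ((66/7 - 22)*11)*10 = -88/7*11*10 = -968/7*10 = -9680/7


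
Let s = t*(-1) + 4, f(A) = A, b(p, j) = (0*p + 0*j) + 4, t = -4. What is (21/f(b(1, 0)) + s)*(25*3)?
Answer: 3975/4 ≈ 993.75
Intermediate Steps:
b(p, j) = 4 (b(p, j) = (0 + 0) + 4 = 0 + 4 = 4)
s = 8 (s = -4*(-1) + 4 = 4 + 4 = 8)
(21/f(b(1, 0)) + s)*(25*3) = (21/4 + 8)*(25*3) = (21*(1/4) + 8)*75 = (21/4 + 8)*75 = (53/4)*75 = 3975/4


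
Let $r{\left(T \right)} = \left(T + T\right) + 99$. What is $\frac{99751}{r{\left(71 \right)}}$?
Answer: $\frac{99751}{241} \approx 413.9$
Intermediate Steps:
$r{\left(T \right)} = 99 + 2 T$ ($r{\left(T \right)} = 2 T + 99 = 99 + 2 T$)
$\frac{99751}{r{\left(71 \right)}} = \frac{99751}{99 + 2 \cdot 71} = \frac{99751}{99 + 142} = \frac{99751}{241}$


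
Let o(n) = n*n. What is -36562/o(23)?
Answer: -36562/529 ≈ -69.115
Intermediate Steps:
o(n) = n²
-36562/o(23) = -36562/(23²) = -36562/529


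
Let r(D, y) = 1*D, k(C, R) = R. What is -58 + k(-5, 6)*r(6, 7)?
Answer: -22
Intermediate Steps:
r(D, y) = D
-58 + k(-5, 6)*r(6, 7) = -58 + 6*6 = -58 + 36 = -22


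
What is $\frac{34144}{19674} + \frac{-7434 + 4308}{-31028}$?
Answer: $\frac{280230239}{152611218} \approx 1.8362$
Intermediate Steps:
$\frac{34144}{19674} + \frac{-7434 + 4308}{-31028} = 34144 \cdot \frac{1}{19674} - - \frac{1563}{15514} = \frac{17072}{9837} + \frac{1563}{15514} = \frac{280230239}{152611218}$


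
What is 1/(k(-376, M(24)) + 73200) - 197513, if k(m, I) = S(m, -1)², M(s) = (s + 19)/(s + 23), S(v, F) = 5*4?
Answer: -14536956799/73600 ≈ -1.9751e+5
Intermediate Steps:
S(v, F) = 20
M(s) = (19 + s)/(23 + s)
k(m, I) = 400 (k(m, I) = 20² = 400)
1/(k(-376, M(24)) + 73200) - 197513 = 1/(400 + 73200) - 197513 = 1/73600 - 197513 = -14536956799/73600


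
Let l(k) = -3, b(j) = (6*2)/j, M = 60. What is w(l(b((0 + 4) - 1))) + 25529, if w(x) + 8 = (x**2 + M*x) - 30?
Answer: 25320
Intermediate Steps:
b(j) = 12/j
w(x) = -38 + x**2 + 60*x (w(x) = -8 + ((x**2 + 60*x) - 30) = -8 + (-30 + x**2 + 60*x) = -38 + x**2 + 60*x)
w(l(b((0 + 4) - 1))) + 25529 = (-38 + (-3)**2 + 60*(-3)) + 25529 = (-38 + 9 - 180) + 25529 = -209 + 25529 = 25320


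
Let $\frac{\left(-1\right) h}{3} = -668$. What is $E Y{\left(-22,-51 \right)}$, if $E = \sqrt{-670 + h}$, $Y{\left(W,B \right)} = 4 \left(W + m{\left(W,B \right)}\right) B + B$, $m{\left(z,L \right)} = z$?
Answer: $8925 \sqrt{1334} \approx 3.2598 \cdot 10^{5}$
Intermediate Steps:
$h = 2004$ ($h = \left(-3\right) \left(-668\right) = 2004$)
$Y{\left(W,B \right)} = B + 8 B W$ ($Y{\left(W,B \right)} = 4 \left(W + W\right) B + B = 4 \cdot 2 W B + B = 8 W B + B = 8 B W + B = B + 8 B W$)
$E = \sqrt{1334}$ ($E = \sqrt{-670 + 2004} = \sqrt{1334} \approx 36.524$)
$E Y{\left(-22,-51 \right)} = \sqrt{1334} \left(- 51 \left(1 + 8 \left(-22\right)\right)\right) = \sqrt{1334} \left(- 51 \left(1 - 176\right)\right) = \sqrt{1334} \left(\left(-51\right) \left(-175\right)\right) = \sqrt{1334} \cdot 8925 = 8925 \sqrt{1334}$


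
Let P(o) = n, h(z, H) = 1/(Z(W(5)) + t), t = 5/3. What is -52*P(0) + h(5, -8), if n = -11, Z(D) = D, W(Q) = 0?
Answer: 2863/5 ≈ 572.60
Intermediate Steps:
t = 5/3 (t = 5*(⅓) = 5/3 ≈ 1.6667)
h(z, H) = ⅗ (h(z, H) = 1/(0 + 5/3) = 1/(5/3) = ⅗)
P(o) = -11
-52*P(0) + h(5, -8) = -52*(-11) + ⅗ = 572 + ⅗ = 2863/5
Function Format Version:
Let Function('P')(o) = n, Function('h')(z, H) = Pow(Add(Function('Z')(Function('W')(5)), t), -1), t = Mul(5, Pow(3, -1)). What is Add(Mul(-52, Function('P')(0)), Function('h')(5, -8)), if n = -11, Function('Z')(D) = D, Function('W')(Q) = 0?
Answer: Rational(2863, 5) ≈ 572.60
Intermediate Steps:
t = Rational(5, 3) (t = Mul(5, Rational(1, 3)) = Rational(5, 3) ≈ 1.6667)
Function('h')(z, H) = Rational(3, 5) (Function('h')(z, H) = Pow(Add(0, Rational(5, 3)), -1) = Pow(Rational(5, 3), -1) = Rational(3, 5))
Function('P')(o) = -11
Add(Mul(-52, Function('P')(0)), Function('h')(5, -8)) = Add(Mul(-52, -11), Rational(3, 5)) = Add(572, Rational(3, 5)) = Rational(2863, 5)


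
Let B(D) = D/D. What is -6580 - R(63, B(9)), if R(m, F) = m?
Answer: -6643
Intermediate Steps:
B(D) = 1
-6580 - R(63, B(9)) = -6580 - 1*63 = -6580 - 63 = -6643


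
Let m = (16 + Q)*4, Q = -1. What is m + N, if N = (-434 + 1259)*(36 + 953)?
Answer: 815985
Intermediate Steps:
m = 60 (m = (16 - 1)*4 = 15*4 = 60)
N = 815925 (N = 825*989 = 815925)
m + N = 60 + 815925 = 815985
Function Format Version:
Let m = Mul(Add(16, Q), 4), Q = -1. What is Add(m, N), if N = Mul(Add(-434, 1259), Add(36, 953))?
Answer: 815985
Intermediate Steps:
m = 60 (m = Mul(Add(16, -1), 4) = Mul(15, 4) = 60)
N = 815925 (N = Mul(825, 989) = 815925)
Add(m, N) = Add(60, 815925) = 815985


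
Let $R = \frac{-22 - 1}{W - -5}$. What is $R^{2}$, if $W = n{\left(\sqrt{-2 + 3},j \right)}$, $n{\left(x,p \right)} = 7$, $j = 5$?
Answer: $\frac{529}{144} \approx 3.6736$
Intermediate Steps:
$W = 7$
$R = - \frac{23}{12}$ ($R = \frac{-22 - 1}{7 - -5} = - \frac{23}{7 + \left(-18 + 23\right)} = - \frac{23}{7 + 5} = - \frac{23}{12} \approx -1.9167$)
$R^{2} = \left(- \frac{23}{12}\right)^{2} = \frac{529}{144}$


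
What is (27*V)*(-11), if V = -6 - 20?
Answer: 7722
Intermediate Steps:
V = -26
(27*V)*(-11) = (27*(-26))*(-11) = -702*(-11) = 7722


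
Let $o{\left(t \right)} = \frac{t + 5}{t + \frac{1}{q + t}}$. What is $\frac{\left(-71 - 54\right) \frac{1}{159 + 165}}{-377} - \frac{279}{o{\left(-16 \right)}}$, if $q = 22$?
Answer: $- \frac{539587415}{1343628} \approx -401.59$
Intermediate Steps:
$o{\left(t \right)} = \frac{5 + t}{t + \frac{1}{22 + t}}$ ($o{\left(t \right)} = \frac{t + 5}{t + \frac{1}{22 + t}} = \frac{5 + t}{t + \frac{1}{22 + t}}$)
$\frac{\left(-71 - 54\right) \frac{1}{159 + 165}}{-377} - \frac{279}{o{\left(-16 \right)}} = \frac{\left(-71 - 54\right) \frac{1}{159 + 165}}{-377} - \frac{279}{\frac{1}{1 + \left(-16\right)^{2} + 22 \left(-16\right)} \left(110 + \left(-16\right)^{2} + 27 \left(-16\right)\right)} = - \frac{125}{324} \left(- \frac{1}{377}\right) - \frac{279}{\frac{1}{1 + 256 - 352} \left(110 + 256 - 432\right)} = \left(-125\right) \frac{1}{324} \left(- \frac{1}{377}\right) - \frac{279}{\frac{1}{-95} \left(-66\right)} = \left(- \frac{125}{324}\right) \left(- \frac{1}{377}\right) - \frac{279}{\left(- \frac{1}{95}\right) \left(-66\right)} = \frac{125}{122148} - \frac{279}{\frac{66}{95}} = \frac{125}{122148} - \frac{8835}{22} = - \frac{539587415}{1343628}$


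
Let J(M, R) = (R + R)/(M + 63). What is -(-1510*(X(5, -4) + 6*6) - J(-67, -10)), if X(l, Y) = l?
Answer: 61915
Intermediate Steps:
J(M, R) = 2*R/(63 + M) (J(M, R) = (2*R)/(63 + M) = 2*R/(63 + M))
-(-1510*(X(5, -4) + 6*6) - J(-67, -10)) = -(-1510*(5 + 6*6) - 2*(-10)/(63 - 67)) = -(-1510*(5 + 36) - 2*(-10)/(-4)) = -(-1510*41 - 2*(-10)*(-1)/4) = -(-61910 - 1*5) = -(-61910 - 5) = -1*(-61915) = 61915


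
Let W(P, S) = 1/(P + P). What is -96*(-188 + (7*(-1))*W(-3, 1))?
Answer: 17936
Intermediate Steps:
W(P, S) = 1/(2*P)
-96*(-188 + (7*(-1))*W(-3, 1)) = -96*(-188 + (7*(-1))*((½)/(-3))) = -96*(-188 - 7*(-1)/(2*3)) = -96*(-188 - 7*(-⅙)) = -96*(-188 + 7/6) = -96*(-1121/6) = 17936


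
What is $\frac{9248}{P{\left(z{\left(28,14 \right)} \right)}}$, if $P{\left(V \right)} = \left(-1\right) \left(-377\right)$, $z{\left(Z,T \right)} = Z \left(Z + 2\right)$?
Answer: $\frac{9248}{377} \approx 24.531$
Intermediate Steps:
$z{\left(Z,T \right)} = Z \left(2 + Z\right)$
$P{\left(V \right)} = 377$
$\frac{9248}{P{\left(z{\left(28,14 \right)} \right)}} = \frac{9248}{377}$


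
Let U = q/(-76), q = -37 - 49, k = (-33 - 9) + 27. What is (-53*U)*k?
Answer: 34185/38 ≈ 899.61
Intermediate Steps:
k = -15 (k = -42 + 27 = -15)
q = -86
U = 43/38 (U = -86/(-76) = -86*(-1/76) = 43/38 ≈ 1.1316)
(-53*U)*k = -53*43/38*(-15) = -2279/38*(-15) = 34185/38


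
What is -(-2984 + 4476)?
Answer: -1492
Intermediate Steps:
-(-2984 + 4476) = -1492*(√(1 + (-3 + 3)))² = -1492*(√(1 + 0))² = -1492*(√1)² = -1492*1² = -1492*1 = -1492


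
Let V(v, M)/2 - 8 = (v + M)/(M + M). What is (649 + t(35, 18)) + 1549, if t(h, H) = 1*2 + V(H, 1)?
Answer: 2235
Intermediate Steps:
V(v, M) = 16 + (M + v)/M (V(v, M) = 16 + 2*((v + M)/(M + M)) = 16 + 2*((M + v)/((2*M))) = 16 + 2*((M + v)*(1/(2*M))) = 16 + 2*((M + v)/(2*M)) = 16 + (M + v)/M)
t(h, H) = 19 + H (t(h, H) = 1*2 + (17 + H/1) = 2 + (17 + H*1) = 2 + (17 + H) = 19 + H)
(649 + t(35, 18)) + 1549 = (649 + (19 + 18)) + 1549 = (649 + 37) + 1549 = 686 + 1549 = 2235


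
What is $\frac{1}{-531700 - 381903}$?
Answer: $- \frac{1}{913603} \approx -1.0946 \cdot 10^{-6}$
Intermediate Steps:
$\frac{1}{-531700 - 381903} = \frac{1}{-913603} = - \frac{1}{913603}$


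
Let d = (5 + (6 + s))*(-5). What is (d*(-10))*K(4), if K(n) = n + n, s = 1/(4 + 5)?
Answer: 40000/9 ≈ 4444.4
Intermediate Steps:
s = 1/9 ≈ 0.11111
K(n) = 2*n
d = -500/9 (d = (5 + (6 + 1/9))*(-5) = (5 + 55/9)*(-5) = (100/9)*(-5) = -500/9 ≈ -55.556)
(d*(-10))*K(4) = (-500/9*(-10))*(2*4) = (5000/9)*8 = 40000/9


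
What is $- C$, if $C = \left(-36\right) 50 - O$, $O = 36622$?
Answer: $38422$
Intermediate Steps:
$C = -38422$ ($C = \left(-36\right) 50 - 36622 = -1800 - 36622 = -38422$)
$- C = \left(-1\right) \left(-38422\right) = 38422$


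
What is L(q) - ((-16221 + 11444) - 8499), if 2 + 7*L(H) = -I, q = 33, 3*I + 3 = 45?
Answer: 92916/7 ≈ 13274.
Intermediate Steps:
I = 14 (I = -1 + (⅓)*45 = -1 + 15 = 14)
L(H) = -16/7 (L(H) = -2/7 + (-1*14)/7 = -2/7 + (⅐)*(-14) = -2/7 - 2 = -16/7)
L(q) - ((-16221 + 11444) - 8499) = -16/7 - ((-16221 + 11444) - 8499) = -16/7 - (-4777 - 8499) = -16/7 - 1*(-13276) = -16/7 + 13276 = 92916/7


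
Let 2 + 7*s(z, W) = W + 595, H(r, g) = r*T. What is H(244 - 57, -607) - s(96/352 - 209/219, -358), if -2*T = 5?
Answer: -7015/14 ≈ -501.07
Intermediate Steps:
T = -5/2 (T = -½*5 = -5/2 ≈ -2.5000)
H(r, g) = -5*r/2 (H(r, g) = r*(-5/2) = -5*r/2)
s(z, W) = 593/7 + W/7 (s(z, W) = -2/7 + (W + 595)/7 = -2/7 + (595 + W)/7 = -2/7 + (85 + W/7) = 593/7 + W/7)
H(244 - 57, -607) - s(96/352 - 209/219, -358) = -5*(244 - 57)/2 - (593/7 + (⅐)*(-358)) = -5/2*187 - (593/7 - 358/7) = -935/2 - 1*235/7 = -935/2 - 235/7 = -7015/14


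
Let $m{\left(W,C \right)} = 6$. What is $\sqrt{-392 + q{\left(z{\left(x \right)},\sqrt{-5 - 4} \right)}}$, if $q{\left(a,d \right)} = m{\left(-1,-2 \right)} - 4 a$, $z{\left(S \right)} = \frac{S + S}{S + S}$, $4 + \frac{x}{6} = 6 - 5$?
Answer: $i \sqrt{390} \approx 19.748 i$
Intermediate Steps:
$x = -18$ ($x = -24 + 6 \left(6 - 5\right) = -24 + 6 \cdot 1 = -24 + 6 = -18$)
$z{\left(S \right)} = 1$ ($z{\left(S \right)} = \frac{2 S}{2 S} = 2 S \frac{1}{2 S} = 1$)
$q{\left(a,d \right)} = 6 - 4 a$
$\sqrt{-392 + q{\left(z{\left(x \right)},\sqrt{-5 - 4} \right)}} = \sqrt{-392 + \left(6 - 4\right)} = \sqrt{-392 + 2} = \sqrt{-390} = i \sqrt{390}$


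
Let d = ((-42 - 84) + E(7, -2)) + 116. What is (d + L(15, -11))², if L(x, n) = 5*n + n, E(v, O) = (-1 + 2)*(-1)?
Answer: 5929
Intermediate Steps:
E(v, O) = -1 (E(v, O) = 1*(-1) = -1)
L(x, n) = 6*n
d = -11 (d = ((-42 - 84) - 1) + 116 = (-126 - 1) + 116 = -127 + 116 = -11)
(d + L(15, -11))² = (-11 + 6*(-11))² = (-11 - 66)² = (-77)² = 5929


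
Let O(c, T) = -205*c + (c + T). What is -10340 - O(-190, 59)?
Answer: -49159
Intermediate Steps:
O(c, T) = T - 204*c (O(c, T) = -205*c + (T + c) = T - 204*c)
-10340 - O(-190, 59) = -10340 - (59 - 204*(-190)) = -10340 - (59 + 38760) = -10340 - 1*38819 = -10340 - 38819 = -49159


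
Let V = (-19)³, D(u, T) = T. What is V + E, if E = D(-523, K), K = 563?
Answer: -6296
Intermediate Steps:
V = -6859
E = 563
V + E = -6859 + 563 = -6296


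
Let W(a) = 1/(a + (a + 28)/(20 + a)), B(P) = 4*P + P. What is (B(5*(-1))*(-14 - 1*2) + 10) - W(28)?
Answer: 71744/175 ≈ 409.97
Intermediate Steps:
B(P) = 5*P
W(a) = 1/(a + (28 + a)/(20 + a))
(B(5*(-1))*(-14 - 1*2) + 10) - W(28) = ((5*(5*(-1)))*(-14 - 1*2) + 10) - (20 + 28)/(28 + 28² + 21*28) = ((5*(-5))*(-14 - 2) + 10) - 48/(28 + 784 + 588) = (-25*(-16) + 10) - 48/1400 = (400 + 10) - 48/1400 = 410 - 1*6/175 = 410 - 6/175 = 71744/175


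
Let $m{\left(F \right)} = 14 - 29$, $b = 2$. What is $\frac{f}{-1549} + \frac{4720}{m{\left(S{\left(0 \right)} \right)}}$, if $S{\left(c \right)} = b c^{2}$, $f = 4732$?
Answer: $- \frac{1476452}{4647} \approx -317.72$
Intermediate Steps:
$S{\left(c \right)} = 2 c^{2}$
$m{\left(F \right)} = -15$ ($m{\left(F \right)} = 14 - 29 = -15$)
$\frac{f}{-1549} + \frac{4720}{m{\left(S{\left(0 \right)} \right)}} = \frac{4732}{-1549} + \frac{4720}{-15} = 4732 \left(- \frac{1}{1549}\right) + 4720 \left(- \frac{1}{15}\right) = - \frac{4732}{1549} - \frac{944}{3} = - \frac{1476452}{4647}$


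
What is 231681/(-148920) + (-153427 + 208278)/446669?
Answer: -31772103223/22172649160 ≈ -1.4329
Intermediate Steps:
231681/(-148920) + (-153427 + 208278)/446669 = 231681*(-1/148920) + 54851*(1/446669) = -77227/49640 + 54851/446669 = -31772103223/22172649160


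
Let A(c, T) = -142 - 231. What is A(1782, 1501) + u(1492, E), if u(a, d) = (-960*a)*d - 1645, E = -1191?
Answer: 1705891102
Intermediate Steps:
u(a, d) = -1645 - 960*a*d (u(a, d) = -960*a*d - 1645 = -1645 - 960*a*d)
A(c, T) = -373 (A(c, T) = -142 - 1*231 = -142 - 231 = -373)
A(1782, 1501) + u(1492, E) = -373 + (-1645 - 960*1492*(-1191)) = -373 + (-1645 + 1705893120) = -373 + 1705891475 = 1705891102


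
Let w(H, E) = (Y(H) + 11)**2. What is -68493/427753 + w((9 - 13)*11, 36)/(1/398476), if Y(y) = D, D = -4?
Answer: 8352015848479/427753 ≈ 1.9525e+7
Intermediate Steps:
Y(y) = -4
w(H, E) = 49 (w(H, E) = (-4 + 11)**2 = 7**2 = 49)
-68493/427753 + w((9 - 13)*11, 36)/(1/398476) = -68493/427753 + 49/(1/398476) = -68493*1/427753 + 49/(1/398476) = -68493/427753 + 49*398476 = -68493/427753 + 19525324 = 8352015848479/427753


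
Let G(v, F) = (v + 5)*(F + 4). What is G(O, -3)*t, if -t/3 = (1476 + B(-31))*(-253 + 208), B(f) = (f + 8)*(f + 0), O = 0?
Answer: 1477575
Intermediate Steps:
G(v, F) = (4 + F)*(5 + v) (G(v, F) = (5 + v)*(4 + F) = (4 + F)*(5 + v))
B(f) = f*(8 + f) (B(f) = (8 + f)*f = f*(8 + f))
t = 295515 (t = -3*(1476 - 31*(8 - 31))*(-253 + 208) = -3*(1476 - 31*(-23))*(-45) = -3*(1476 + 713)*(-45) = -6567*(-45) = -3*(-98505) = 295515)
G(O, -3)*t = (20 + 4*0 + 5*(-3) - 3*0)*295515 = (20 + 0 - 15 + 0)*295515 = 5*295515 = 1477575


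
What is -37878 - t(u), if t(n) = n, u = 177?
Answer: -38055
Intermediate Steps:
-37878 - t(u) = -37878 - 1*177 = -37878 - 177 = -38055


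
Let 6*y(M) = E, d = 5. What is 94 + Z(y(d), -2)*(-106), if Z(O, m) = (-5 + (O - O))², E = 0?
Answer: -2556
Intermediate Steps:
y(M) = 0 (y(M) = (⅙)*0 = 0)
Z(O, m) = 25 (Z(O, m) = (-5 + 0)² = (-5)² = 25)
94 + Z(y(d), -2)*(-106) = 94 + 25*(-106) = 94 - 2650 = -2556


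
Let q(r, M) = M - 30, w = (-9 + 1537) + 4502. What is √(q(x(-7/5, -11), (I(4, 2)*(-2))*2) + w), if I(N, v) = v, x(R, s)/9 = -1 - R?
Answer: 2*√1498 ≈ 77.408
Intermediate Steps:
x(R, s) = -9 - 9*R (x(R, s) = 9*(-1 - R) = -9 - 9*R)
w = 6030 (w = 1528 + 4502 = 6030)
q(r, M) = -30 + M
√(q(x(-7/5, -11), (I(4, 2)*(-2))*2) + w) = √((-30 + (2*(-2))*2) + 6030) = √((-30 - 4*2) + 6030) = √((-30 - 8) + 6030) = √(-38 + 6030) = √5992 = 2*√1498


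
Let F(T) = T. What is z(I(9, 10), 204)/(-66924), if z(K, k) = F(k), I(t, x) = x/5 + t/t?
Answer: -17/5577 ≈ -0.0030482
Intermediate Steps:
I(t, x) = 1 + x/5 (I(t, x) = x*(⅕) + 1 = x/5 + 1 = 1 + x/5)
z(K, k) = k
z(I(9, 10), 204)/(-66924) = 204/(-66924) = 204*(-1/66924) = -17/5577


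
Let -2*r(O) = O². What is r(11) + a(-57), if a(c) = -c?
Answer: -7/2 ≈ -3.5000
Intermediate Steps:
r(O) = -O²/2
r(11) + a(-57) = -½*11² - 1*(-57) = -½*121 + 57 = -121/2 + 57 = -7/2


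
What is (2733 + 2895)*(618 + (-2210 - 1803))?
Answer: -19107060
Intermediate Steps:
(2733 + 2895)*(618 + (-2210 - 1803)) = 5628*(618 - 4013) = 5628*(-3395) = -19107060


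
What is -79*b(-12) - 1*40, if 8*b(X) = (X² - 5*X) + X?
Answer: -1936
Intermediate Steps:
b(X) = -X/2 + X²/8 (b(X) = ((X² - 5*X) + X)/8 = (X² - 4*X)/8 = -X/2 + X²/8)
-79*b(-12) - 1*40 = -79*(-12)*(-4 - 12)/8 - 1*40 = -79*(-12)*(-16)/8 - 40 = -79*24 - 40 = -1896 - 40 = -1936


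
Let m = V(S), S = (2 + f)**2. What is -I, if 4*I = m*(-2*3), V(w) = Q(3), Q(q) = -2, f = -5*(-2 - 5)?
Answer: -3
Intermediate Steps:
f = 35 (f = -5*(-7) = 35)
S = 1369 (S = (2 + 35)**2 = 37**2 = 1369)
V(w) = -2
m = -2
I = 3 (I = (-(-4)*3)/4 = (-2*(-6))/4 = (1/4)*12 = 3)
-I = -1*3 = -3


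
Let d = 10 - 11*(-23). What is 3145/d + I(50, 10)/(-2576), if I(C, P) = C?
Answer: 4044185/338744 ≈ 11.939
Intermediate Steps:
d = 263 (d = 10 + 253 = 263)
3145/d + I(50, 10)/(-2576) = 3145/263 + 50/(-2576) = 3145*(1/263) + 50*(-1/2576) = 3145/263 - 25/1288 = 4044185/338744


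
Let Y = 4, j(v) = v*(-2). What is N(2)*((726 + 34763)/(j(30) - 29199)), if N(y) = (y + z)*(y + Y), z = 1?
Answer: -70978/3251 ≈ -21.833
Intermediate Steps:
j(v) = -2*v
N(y) = (1 + y)*(4 + y) (N(y) = (y + 1)*(y + 4) = (1 + y)*(4 + y))
N(2)*((726 + 34763)/(j(30) - 29199)) = (4 + 2**2 + 5*2)*((726 + 34763)/(-2*30 - 29199)) = (4 + 4 + 10)*(35489/(-60 - 29199)) = 18*(35489/(-29259)) = 18*(35489*(-1/29259)) = 18*(-35489/29259) = -70978/3251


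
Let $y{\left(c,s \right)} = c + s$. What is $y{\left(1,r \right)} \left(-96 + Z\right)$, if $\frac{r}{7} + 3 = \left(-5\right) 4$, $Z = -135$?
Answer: $36960$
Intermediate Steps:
$r = -161$ ($r = -21 + 7 \left(\left(-5\right) 4\right) = -21 + 7 \left(-20\right) = -21 - 140 = -161$)
$y{\left(1,r \right)} \left(-96 + Z\right) = \left(1 - 161\right) \left(-96 - 135\right) = \left(-160\right) \left(-231\right) = 36960$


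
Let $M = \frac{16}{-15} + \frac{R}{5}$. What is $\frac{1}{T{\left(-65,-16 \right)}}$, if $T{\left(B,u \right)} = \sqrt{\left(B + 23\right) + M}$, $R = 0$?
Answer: $- \frac{i \sqrt{9690}}{646} \approx - 0.15238 i$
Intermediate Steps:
$M = - \frac{16}{15}$ ($M = \frac{16}{-15} + \frac{0}{5} = 16 \left(- \frac{1}{15}\right) + 0 \cdot \frac{1}{5} = - \frac{16}{15} + 0 = - \frac{16}{15} \approx -1.0667$)
$T{\left(B,u \right)} = \sqrt{\frac{329}{15} + B}$ ($T{\left(B,u \right)} = \sqrt{\left(B + 23\right) - \frac{16}{15}} = \sqrt{\left(23 + B\right) - \frac{16}{15}} = \sqrt{\frac{329}{15} + B}$)
$\frac{1}{T{\left(-65,-16 \right)}} = \frac{1}{\frac{1}{15} \sqrt{4935 + 225 \left(-65\right)}} = \frac{1}{\frac{1}{15} \sqrt{4935 - 14625}} = \frac{1}{\frac{1}{15} \sqrt{-9690}} = \frac{1}{\frac{1}{15} i \sqrt{9690}} = - \frac{i \sqrt{9690}}{646}$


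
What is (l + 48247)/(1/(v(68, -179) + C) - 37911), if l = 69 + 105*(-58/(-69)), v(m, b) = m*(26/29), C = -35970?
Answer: -1159346231876/908018720653 ≈ -1.2768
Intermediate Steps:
v(m, b) = 26*m/29 (v(m, b) = m*(26*(1/29)) = m*(26/29) = 26*m/29)
l = 3617/23 (l = 69 + 105*(-58*(-1/69)) = 69 + 105*(58/69) = 69 + 2030/23 = 3617/23 ≈ 157.26)
(l + 48247)/(1/(v(68, -179) + C) - 37911) = (3617/23 + 48247)/(1/((26/29)*68 - 35970) - 37911) = 1113298/(23*(1/(1768/29 - 35970) - 37911)) = 1113298/(23*(1/(-1041362/29) - 37911)) = 1113298/(23*(-29/1041362 - 37911)) = 1113298/(23*(-39479074811/1041362)) = (1113298/23)*(-1041362/39479074811) = -1159346231876/908018720653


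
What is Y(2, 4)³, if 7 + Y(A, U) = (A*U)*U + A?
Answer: 19683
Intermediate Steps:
Y(A, U) = -7 + A + A*U² (Y(A, U) = -7 + ((A*U)*U + A) = -7 + (A*U² + A) = -7 + (A + A*U²) = -7 + A + A*U²)
Y(2, 4)³ = (-7 + 2 + 2*4²)³ = (-7 + 2 + 2*16)³ = (-7 + 2 + 32)³ = 27³ = 19683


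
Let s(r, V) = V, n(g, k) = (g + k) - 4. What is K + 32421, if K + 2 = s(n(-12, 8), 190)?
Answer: 32609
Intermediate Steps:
n(g, k) = -4 + g + k
K = 188 (K = -2 + 190 = 188)
K + 32421 = 188 + 32421 = 32609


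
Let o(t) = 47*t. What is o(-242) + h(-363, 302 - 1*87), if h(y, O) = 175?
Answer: -11199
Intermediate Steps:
o(-242) + h(-363, 302 - 1*87) = 47*(-242) + 175 = -11374 + 175 = -11199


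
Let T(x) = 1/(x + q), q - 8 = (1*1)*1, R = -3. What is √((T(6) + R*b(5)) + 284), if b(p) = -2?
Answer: √65265/15 ≈ 17.031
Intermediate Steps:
q = 9 (q = 8 + (1*1)*1 = 8 + 1*1 = 8 + 1 = 9)
T(x) = 1/(9 + x) (T(x) = 1/(x + 9) = 1/(9 + x))
√((T(6) + R*b(5)) + 284) = √((1/(9 + 6) - 3*(-2)) + 284) = √((1/15 + 6) + 284) = √(91/15 + 284) = √(4351/15) = √65265/15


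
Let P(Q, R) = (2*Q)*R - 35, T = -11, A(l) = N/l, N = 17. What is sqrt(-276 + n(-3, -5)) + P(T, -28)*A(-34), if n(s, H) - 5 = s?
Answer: -581/2 + I*sqrt(274) ≈ -290.5 + 16.553*I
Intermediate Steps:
A(l) = 17/l
n(s, H) = 5 + s
P(Q, R) = -35 + 2*Q*R (P(Q, R) = 2*Q*R - 35 = -35 + 2*Q*R)
sqrt(-276 + n(-3, -5)) + P(T, -28)*A(-34) = sqrt(-276 + (5 - 3)) + (-35 + 2*(-11)*(-28))*(17/(-34)) = sqrt(-276 + 2) + (-35 + 616)*(17*(-1/34)) = sqrt(-274) + 581*(-1/2) = I*sqrt(274) - 581/2 = -581/2 + I*sqrt(274)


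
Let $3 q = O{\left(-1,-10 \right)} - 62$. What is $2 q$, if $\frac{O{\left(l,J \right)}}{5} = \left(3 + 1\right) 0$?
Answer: $- \frac{124}{3} \approx -41.333$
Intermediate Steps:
$O{\left(l,J \right)} = 0$ ($O{\left(l,J \right)} = 5 \left(3 + 1\right) 0 = 5 \cdot 4 \cdot 0 = 5 \cdot 0 = 0$)
$q = - \frac{62}{3}$ ($q = \frac{0 - 62}{3} = \frac{1}{3} \left(-62\right) = - \frac{62}{3} \approx -20.667$)
$2 q = 2 \left(- \frac{62}{3}\right) = - \frac{124}{3}$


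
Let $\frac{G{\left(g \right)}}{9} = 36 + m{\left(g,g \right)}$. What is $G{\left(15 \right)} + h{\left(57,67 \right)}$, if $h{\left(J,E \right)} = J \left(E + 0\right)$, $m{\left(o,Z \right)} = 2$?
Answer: $4161$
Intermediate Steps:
$h{\left(J,E \right)} = E J$ ($h{\left(J,E \right)} = J E = E J$)
$G{\left(g \right)} = 342$ ($G{\left(g \right)} = 9 \left(36 + 2\right) = 9 \cdot 38 = 342$)
$G{\left(15 \right)} + h{\left(57,67 \right)} = 342 + 67 \cdot 57 = 342 + 3819 = 4161$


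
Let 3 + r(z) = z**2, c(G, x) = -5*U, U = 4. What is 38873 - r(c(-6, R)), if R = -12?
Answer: 38476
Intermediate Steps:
c(G, x) = -20 (c(G, x) = -5*4 = -20)
r(z) = -3 + z**2
38873 - r(c(-6, R)) = 38873 - (-3 + (-20)**2) = 38873 - (-3 + 400) = 38873 - 1*397 = 38873 - 397 = 38476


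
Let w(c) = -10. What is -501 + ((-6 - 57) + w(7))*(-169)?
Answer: 11836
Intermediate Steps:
-501 + ((-6 - 57) + w(7))*(-169) = -501 + ((-6 - 57) - 10)*(-169) = -501 + (-63 - 10)*(-169) = -501 - 73*(-169) = -501 + 12337 = 11836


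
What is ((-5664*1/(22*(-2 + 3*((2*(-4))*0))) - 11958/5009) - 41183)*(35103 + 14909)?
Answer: -113136191720932/55099 ≈ -2.0533e+9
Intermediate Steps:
((-5664*1/(22*(-2 + 3*((2*(-4))*0))) - 11958/5009) - 41183)*(35103 + 14909) = ((-5664*1/(22*(-2 + 3*(-8*0))) - 11958*1/5009) - 41183)*50012 = ((-5664*1/(22*(-2 + 3*0)) - 11958/5009) - 41183)*50012 = ((-5664*1/(22*(-2 + 0)) - 11958/5009) - 41183)*50012 = ((-5664/(22*(-2)) - 11958/5009) - 41183)*50012 = ((-5664/(-44) - 11958/5009) - 41183)*50012 = ((-5664*(-1/44) - 11958/5009) - 41183)*50012 = ((1416/11 - 11958/5009) - 41183)*50012 = (6961206/55099 - 41183)*50012 = -2262180911/55099*50012 = -113136191720932/55099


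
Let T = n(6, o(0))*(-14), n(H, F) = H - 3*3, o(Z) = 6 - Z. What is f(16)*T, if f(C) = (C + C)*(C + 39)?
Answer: 73920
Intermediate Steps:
f(C) = 2*C*(39 + C) (f(C) = (2*C)*(39 + C) = 2*C*(39 + C))
n(H, F) = -9 + H (n(H, F) = H - 9 = -9 + H)
T = 42 (T = (-9 + 6)*(-14) = -3*(-14) = 42)
f(16)*T = (2*16*(39 + 16))*42 = (2*16*55)*42 = 1760*42 = 73920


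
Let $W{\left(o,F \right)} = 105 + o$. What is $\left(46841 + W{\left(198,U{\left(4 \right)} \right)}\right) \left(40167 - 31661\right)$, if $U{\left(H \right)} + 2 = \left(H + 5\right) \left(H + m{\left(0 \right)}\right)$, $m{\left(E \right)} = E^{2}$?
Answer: $401006864$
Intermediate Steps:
$U{\left(H \right)} = -2 + H \left(5 + H\right)$ ($U{\left(H \right)} = -2 + \left(H + 5\right) \left(H + 0^{2}\right) = -2 + \left(5 + H\right) \left(H + 0\right) = -2 + \left(5 + H\right) H = -2 + H \left(5 + H\right)$)
$\left(46841 + W{\left(198,U{\left(4 \right)} \right)}\right) \left(40167 - 31661\right) = \left(46841 + \left(105 + 198\right)\right) \left(40167 - 31661\right) = \left(46841 + 303\right) 8506 = 47144 \cdot 8506 = 401006864$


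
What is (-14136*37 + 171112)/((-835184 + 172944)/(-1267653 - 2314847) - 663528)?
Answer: 3939854375/7428401243 ≈ 0.53038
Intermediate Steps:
(-14136*37 + 171112)/((-835184 + 172944)/(-1267653 - 2314847) - 663528) = (-523032 + 171112)/(-662240/(-3582500) - 663528) = -351920/(-662240*(-1/3582500) - 663528) = -351920/(33112/179125 - 663528) = -351920/(-118854419888/179125) = -351920*(-179125/118854419888) = 3939854375/7428401243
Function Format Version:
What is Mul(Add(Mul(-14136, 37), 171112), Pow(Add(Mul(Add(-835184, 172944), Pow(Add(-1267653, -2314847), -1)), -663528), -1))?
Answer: Rational(3939854375, 7428401243) ≈ 0.53038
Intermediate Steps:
Mul(Add(Mul(-14136, 37), 171112), Pow(Add(Mul(Add(-835184, 172944), Pow(Add(-1267653, -2314847), -1)), -663528), -1)) = Mul(Add(-523032, 171112), Pow(Add(Mul(-662240, Pow(-3582500, -1)), -663528), -1)) = Mul(-351920, Pow(Add(Mul(-662240, Rational(-1, 3582500)), -663528), -1)) = Mul(-351920, Pow(Add(Rational(33112, 179125), -663528), -1)) = Mul(-351920, Pow(Rational(-118854419888, 179125), -1)) = Mul(-351920, Rational(-179125, 118854419888)) = Rational(3939854375, 7428401243)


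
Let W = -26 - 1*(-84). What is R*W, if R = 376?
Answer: 21808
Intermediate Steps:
W = 58 (W = -26 + 84 = 58)
R*W = 376*58 = 21808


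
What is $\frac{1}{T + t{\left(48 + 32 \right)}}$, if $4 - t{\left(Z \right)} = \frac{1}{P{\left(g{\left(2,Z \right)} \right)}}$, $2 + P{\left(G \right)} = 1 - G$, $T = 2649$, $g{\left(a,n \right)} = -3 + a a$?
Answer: $\frac{2}{5307} \approx 0.00037686$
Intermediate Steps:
$g{\left(a,n \right)} = -3 + a^{2}$
$P{\left(G \right)} = -1 - G$ ($P{\left(G \right)} = -2 - \left(-1 + G\right) = -1 - G$)
$t{\left(Z \right)} = \frac{9}{2}$ ($t{\left(Z \right)} = 4 - \frac{1}{-1 - \left(-3 + 2^{2}\right)} = 4 - \frac{1}{-1 - \left(-3 + 4\right)} = 4 - \frac{1}{-1 - 1} = 4 - \frac{1}{-2} = 4 - - \frac{1}{2} = 4 + \frac{1}{2} = \frac{9}{2}$)
$\frac{1}{T + t{\left(48 + 32 \right)}} = \frac{1}{2649 + \frac{9}{2}} = \frac{1}{\frac{5307}{2}} = \frac{2}{5307}$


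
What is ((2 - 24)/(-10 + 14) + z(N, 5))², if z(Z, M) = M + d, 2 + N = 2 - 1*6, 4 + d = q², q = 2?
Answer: ¼ ≈ 0.25000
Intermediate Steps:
d = 0 (d = -4 + 2² = -4 + 4 = 0)
N = -6 (N = -2 + (2 - 1*6) = -2 + (2 - 6) = -2 - 4 = -6)
z(Z, M) = M (z(Z, M) = M + 0 = M)
((2 - 24)/(-10 + 14) + z(N, 5))² = ((2 - 24)/(-10 + 14) + 5)² = (-22/4 + 5)² = (-22*¼ + 5)² = (-11/2 + 5)² = (-½)² = ¼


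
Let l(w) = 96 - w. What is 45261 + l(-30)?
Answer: 45387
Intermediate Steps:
45261 + l(-30) = 45261 + (96 - 1*(-30)) = 45261 + (96 + 30) = 45261 + 126 = 45387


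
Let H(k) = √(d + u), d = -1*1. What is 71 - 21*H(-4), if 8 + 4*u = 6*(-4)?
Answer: 71 - 63*I ≈ 71.0 - 63.0*I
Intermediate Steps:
d = -1
u = -8 (u = -2 + (6*(-4))/4 = -2 + (¼)*(-24) = -2 - 6 = -8)
H(k) = 3*I (H(k) = √(-1 - 8) = √(-9) = 3*I)
71 - 21*H(-4) = 71 - 63*I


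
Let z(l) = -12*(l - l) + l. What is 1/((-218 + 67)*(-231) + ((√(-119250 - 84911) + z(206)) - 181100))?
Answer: -146013/21320000330 - I*√204161/21320000330 ≈ -6.8486e-6 - 2.1193e-8*I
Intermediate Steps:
z(l) = l (z(l) = -12*0 + l = 0 + l = l)
1/((-218 + 67)*(-231) + ((√(-119250 - 84911) + z(206)) - 181100)) = 1/((-218 + 67)*(-231) + ((√(-119250 - 84911) + 206) - 181100)) = 1/(-151*(-231) + ((√(-204161) + 206) - 181100)) = 1/(34881 + ((I*√204161 + 206) - 181100)) = 1/(34881 + ((206 + I*√204161) - 181100)) = 1/(34881 + (-180894 + I*√204161)) = 1/(-146013 + I*√204161)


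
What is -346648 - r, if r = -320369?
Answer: -26279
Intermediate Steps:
-346648 - r = -346648 - 1*(-320369) = -346648 + 320369 = -26279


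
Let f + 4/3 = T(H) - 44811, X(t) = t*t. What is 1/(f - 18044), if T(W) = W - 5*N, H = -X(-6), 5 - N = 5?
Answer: -3/188677 ≈ -1.5900e-5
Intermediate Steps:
X(t) = t²
N = 0 (N = 5 - 1*5 = 5 - 5 = 0)
H = -36 (H = -1*(-6)² = -1*36 = -36)
T(W) = W (T(W) = W - 5*0 = W + 0 = W)
f = -134545/3 (f = -4/3 + (-36 - 44811) = -4/3 - 44847 = -134545/3 ≈ -44848.)
1/(f - 18044) = 1/(-134545/3 - 18044) = 1/(-188677/3) = -3/188677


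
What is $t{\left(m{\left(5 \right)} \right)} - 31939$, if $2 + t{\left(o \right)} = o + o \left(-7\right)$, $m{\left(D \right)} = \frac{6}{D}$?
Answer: $- \frac{159741}{5} \approx -31948.0$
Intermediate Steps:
$t{\left(o \right)} = -2 - 6 o$ ($t{\left(o \right)} = -2 + \left(o + o \left(-7\right)\right) = -2 + \left(o - 7 o\right) = -2 - 6 o$)
$t{\left(m{\left(5 \right)} \right)} - 31939 = \left(-2 - 6 \cdot \frac{6}{5}\right) - 31939 = \left(-2 - 6 \cdot 6 \cdot \frac{1}{5}\right) - 31939 = \left(-2 - \frac{36}{5}\right) - 31939 = - \frac{46}{5} - 31939 = - \frac{159741}{5}$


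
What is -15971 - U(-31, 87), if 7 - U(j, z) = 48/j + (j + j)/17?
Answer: -8423144/527 ≈ -15983.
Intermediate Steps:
U(j, z) = 7 - 48/j - 2*j/17 (U(j, z) = 7 - (48/j + (j + j)/17) = 7 - (48/j + (2*j)*(1/17)) = 7 - (48/j + 2*j/17) = 7 + (-48/j - 2*j/17) = 7 - 48/j - 2*j/17)
-15971 - U(-31, 87) = -15971 - (7 - 48/(-31) - 2/17*(-31)) = -15971 - (7 - 48*(-1/31) + 62/17) = -15971 - (7 + 48/31 + 62/17) = -15971 - 1*6427/527 = -15971 - 6427/527 = -8423144/527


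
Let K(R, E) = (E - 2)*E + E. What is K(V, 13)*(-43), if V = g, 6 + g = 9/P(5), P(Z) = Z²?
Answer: -6708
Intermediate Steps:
g = -141/25 (g = -6 + 9/(5²) = -6 + 9/25 = -141/25 ≈ -5.6400)
V = -141/25 ≈ -5.6400
K(R, E) = E + E*(-2 + E) (K(R, E) = (-2 + E)*E + E = E*(-2 + E) + E = E + E*(-2 + E))
K(V, 13)*(-43) = (13*(-1 + 13))*(-43) = (13*12)*(-43) = 156*(-43) = -6708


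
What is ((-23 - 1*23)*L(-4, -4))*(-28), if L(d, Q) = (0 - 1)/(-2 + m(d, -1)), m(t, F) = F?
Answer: 1288/3 ≈ 429.33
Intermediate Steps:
L(d, Q) = ⅓ (L(d, Q) = (0 - 1)/(-2 - 1) = -1/(-3) = -1*(-⅓) = ⅓)
((-23 - 1*23)*L(-4, -4))*(-28) = ((-23 - 1*23)*(⅓))*(-28) = ((-23 - 23)*(⅓))*(-28) = -46*⅓*(-28) = -46/3*(-28) = 1288/3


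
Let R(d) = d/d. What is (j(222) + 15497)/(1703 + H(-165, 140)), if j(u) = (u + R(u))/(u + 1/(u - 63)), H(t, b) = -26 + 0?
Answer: 12722420/1376661 ≈ 9.2415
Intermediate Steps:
H(t, b) = -26
R(d) = 1
j(u) = (1 + u)/(u + 1/(-63 + u)) (j(u) = (u + 1)/(u + 1/(u - 63)) = (1 + u)/(u + 1/(-63 + u)))
(j(222) + 15497)/(1703 + H(-165, 140)) = ((-63 + 222² - 62*222)/(1 + 222² - 63*222) + 15497)/(1703 - 26) = ((-63 + 49284 - 13764)/(1 + 49284 - 13986) + 15497)/1677 = (35457/35299 + 15497)*(1/1677) = (547064060/35299)*(1/1677) = 12722420/1376661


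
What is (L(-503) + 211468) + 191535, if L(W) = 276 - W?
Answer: 403782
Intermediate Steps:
(L(-503) + 211468) + 191535 = ((276 - 1*(-503)) + 211468) + 191535 = ((276 + 503) + 211468) + 191535 = (779 + 211468) + 191535 = 212247 + 191535 = 403782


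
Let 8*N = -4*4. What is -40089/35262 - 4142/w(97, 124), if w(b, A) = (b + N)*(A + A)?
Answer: -4783123/3643740 ≈ -1.3127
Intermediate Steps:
N = -2 (N = (-4*4)/8 = (1/8)*(-16) = -2)
w(b, A) = 2*A*(-2 + b) (w(b, A) = (b - 2)*(A + A) = (-2 + b)*(2*A) = 2*A*(-2 + b))
-40089/35262 - 4142/w(97, 124) = -40089/35262 - 4142*1/(248*(-2 + 97)) = -40089*1/35262 - 4142/(2*124*95) = -13363/11754 - 4142/23560 = -13363/11754 - 4142*1/23560 = -13363/11754 - 109/620 = -4783123/3643740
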